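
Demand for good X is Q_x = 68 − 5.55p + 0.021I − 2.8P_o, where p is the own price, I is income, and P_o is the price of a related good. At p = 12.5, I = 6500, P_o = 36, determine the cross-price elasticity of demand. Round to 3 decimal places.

At the given point, Q_x = 68 − 5.55(12.5) + 0.021(6500) − 2.8(36) = 68 − 69.375 + 136.5 − 100.8 = 34.325.
∂Q_x/∂P_o = −2.8, so E_xy = -2.8·(36/34.325) ≈ -2.937.
E_xy < 0: the goods are complements.

-2.937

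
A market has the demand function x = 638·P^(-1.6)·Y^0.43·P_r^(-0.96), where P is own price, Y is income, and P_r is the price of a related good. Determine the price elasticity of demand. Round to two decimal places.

For a Cobb–Douglas (constant-elasticity) form x = A·P^α·…, the elasticity with respect to P equals the exponent α at every point.
Here the exponent on P is -1.6, so the price elasticity of demand is -1.60.

-1.60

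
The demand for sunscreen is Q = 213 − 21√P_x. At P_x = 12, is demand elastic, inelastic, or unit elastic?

inelastic

At P_x = 12, Q = 140.2539.
dQ/dP_x = −21/(2√P_x) = −21/(2·3.4641).
Point elasticity E = (dQ/dP_x)·(P_x/Q) = -3.0311 × 12/140.2539 ≈ -0.259.
|E| ≈ 0.259 < 1, so demand is inelastic.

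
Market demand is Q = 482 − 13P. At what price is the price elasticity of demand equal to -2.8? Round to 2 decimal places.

27.32

Set −bP/(a − bP) = −2.8 ⇒ bP = 2.8(a − bP) ⇒ bP(1+2.8) = 2.8·a.
P = 2.8·482/(13·3.8) ≈ 27.32.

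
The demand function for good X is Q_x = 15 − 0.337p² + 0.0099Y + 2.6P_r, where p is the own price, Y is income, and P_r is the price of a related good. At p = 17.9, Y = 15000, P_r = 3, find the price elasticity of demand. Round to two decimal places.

Evaluating quantity at (p, Y, P_r) gives Q_x = 15 − 0.337(17.9)² + 0.0099(15000) + 2.6(3) = 15 − 107.9782 + 148.5 + 7.8 = 63.3218.
∂Q_x/∂p = −2·0.337·p = -12.0646, so E_p = -12.0646·(17.9/63.3218) ≈ -3.41.
|E_p| > 1: demand is elastic.

-3.41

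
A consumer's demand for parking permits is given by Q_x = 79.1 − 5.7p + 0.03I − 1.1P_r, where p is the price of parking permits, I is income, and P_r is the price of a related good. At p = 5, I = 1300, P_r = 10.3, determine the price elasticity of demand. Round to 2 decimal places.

At the given point, Q_x = 79.1 − 5.7(5) + 0.03(1300) − 1.1(10.3) = 79.1 − 28.5 + 39 − 11.33 = 78.27.
∂Q_x/∂p = −5.7, so E_p = (−5.7)·(5/78.27) ≈ -0.36.
|E_p| < 1: demand is inelastic.

-0.36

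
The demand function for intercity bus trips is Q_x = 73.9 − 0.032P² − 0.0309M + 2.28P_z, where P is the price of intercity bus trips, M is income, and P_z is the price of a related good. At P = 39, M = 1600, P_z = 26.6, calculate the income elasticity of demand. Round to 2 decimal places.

Substituting, Q_x = 73.9 − 0.032(39)² − 0.0309(1600) + 2.28(26.6) = 73.9 − 48.672 − 49.44 + 60.648 = 36.436.
∂Q_x/∂M = −0.0309, so E_I = -0.0309·(1600/36.436) ≈ -1.36.
E_I < 0: inferior good.

-1.36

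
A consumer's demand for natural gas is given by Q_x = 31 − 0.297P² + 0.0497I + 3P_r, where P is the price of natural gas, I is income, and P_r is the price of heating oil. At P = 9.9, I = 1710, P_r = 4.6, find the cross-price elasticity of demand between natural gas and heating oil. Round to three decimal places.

0.137

Q_x = 31 − 0.297(9.9)² + 0.0497(1710) + 3(4.6) = 31 − 29.109 + 84.987 + 13.8 = 100.678.
∂Q_x/∂P_r = +3, so E_xy = 3·(4.6/100.678) ≈ 0.137.
E_xy > 0: the goods are substitutes.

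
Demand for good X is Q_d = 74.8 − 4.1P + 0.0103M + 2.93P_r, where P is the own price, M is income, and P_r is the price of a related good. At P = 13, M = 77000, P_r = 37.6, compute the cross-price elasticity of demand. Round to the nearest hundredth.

Q_d = 74.8 − 4.1(13) + 0.0103(77000) + 2.93(37.6) = 74.8 − 53.3 + 793.1 + 110.168 = 924.768.
∂Q_d/∂P_r = +2.93, so E_xy = 2.93·(37.6/924.768) ≈ 0.12.
E_xy > 0: the goods are substitutes.

0.12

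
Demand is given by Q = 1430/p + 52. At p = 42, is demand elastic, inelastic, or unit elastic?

inelastic

At p = 42, Q = 86.0476.
dQ/dp = −1430/p² = −0.8107.
Point elasticity E = (dQ/dp)·(p/Q) = -0.8107 × 42/86.0476 ≈ -0.396.
|E| ≈ 0.396 < 1, so demand is inelastic.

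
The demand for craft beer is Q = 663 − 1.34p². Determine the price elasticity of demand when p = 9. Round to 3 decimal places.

-0.392

At p = 9, Q = 554.46.
dQ/dp = −2·1.34·p = −24.12.
Point elasticity E = (dQ/dp)·(p/Q) = -24.12 × 9/554.46 ≈ -0.392.
|E| < 1, so demand is inelastic at this price.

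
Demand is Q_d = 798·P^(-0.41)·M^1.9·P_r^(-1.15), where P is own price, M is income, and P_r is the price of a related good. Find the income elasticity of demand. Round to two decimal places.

1.90

For a Cobb–Douglas (constant-elasticity) form Q_d = A·M^α·…, the elasticity with respect to M equals the exponent α at every point.
Here the exponent on M is 1.9, so the income elasticity of demand is 1.90.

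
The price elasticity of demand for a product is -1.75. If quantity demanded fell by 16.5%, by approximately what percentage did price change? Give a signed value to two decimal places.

%ΔQ ≈ E × %ΔP ⇒ %ΔP = %ΔQ / E = (-16.5%)/(-1.75) ≈ 9.43%.

9.43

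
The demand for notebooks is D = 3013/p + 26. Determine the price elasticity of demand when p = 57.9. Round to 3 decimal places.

At p = 57.9, D = 78.038.
dD/dp = −3013/p² = −0.8988.
Point elasticity E = (dD/dp)·(p/D) = -0.8988 × 57.9/78.038 ≈ -0.667.
|E| < 1, so demand is inelastic at this price.

-0.667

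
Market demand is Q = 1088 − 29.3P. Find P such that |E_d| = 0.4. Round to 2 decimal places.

Set −bP/(a − bP) = −0.4 ⇒ bP = 0.4(a − bP) ⇒ bP(1+0.4) = 0.4·a.
P = 0.4·1088/(29.3·1.4) ≈ 10.61.

10.61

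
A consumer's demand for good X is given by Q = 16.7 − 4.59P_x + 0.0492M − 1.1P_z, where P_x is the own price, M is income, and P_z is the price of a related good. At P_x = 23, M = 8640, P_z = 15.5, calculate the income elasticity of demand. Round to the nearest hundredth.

1.33

Q = 16.7 − 4.59(23) + 0.0492(8640) − 1.1(15.5) = 16.7 − 105.57 + 425.088 − 17.05 = 319.168.
∂Q/∂M = +0.0492, so E_I = 0.0492·(8640/319.168) ≈ 1.33.
E_I > 1: normal good (luxury).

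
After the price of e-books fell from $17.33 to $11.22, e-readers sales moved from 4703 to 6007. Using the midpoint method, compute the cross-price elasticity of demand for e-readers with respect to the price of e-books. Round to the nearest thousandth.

%ΔQ_x = (6007 − 4703)/[(4703+6007)/2] = 1304/5355 ≈ 0.2435.
%ΔP_y = (11.22 − 17.33)/[(17.33+11.22)/2] ≈ -0.4280.
E_xy = 0.2435/-0.4280 ≈ -0.569.
E_xy < 0, so e-readers and e-books are complements.

-0.569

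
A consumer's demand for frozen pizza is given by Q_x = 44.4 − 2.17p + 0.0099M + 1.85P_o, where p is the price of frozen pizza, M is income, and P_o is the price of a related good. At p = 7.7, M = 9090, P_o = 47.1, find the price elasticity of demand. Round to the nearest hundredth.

Substituting, Q_x = 44.4 − 2.17(7.7) + 0.0099(9090) + 1.85(47.1) = 44.4 − 16.709 + 89.991 + 87.135 = 204.817.
∂Q_x/∂p = −2.17, so E_p = (−2.17)·(7.7/204.817) ≈ -0.08.
|E_p| < 1: demand is inelastic.

-0.08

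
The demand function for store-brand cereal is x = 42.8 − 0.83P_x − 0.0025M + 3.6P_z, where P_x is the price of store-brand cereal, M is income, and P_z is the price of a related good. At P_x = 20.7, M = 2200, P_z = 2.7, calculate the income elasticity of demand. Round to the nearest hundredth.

-0.18

First evaluate x: 42.8 − 0.83(20.7) − 0.0025(2200) + 3.6(2.7) = 42.8 − 17.181 − 5.5 + 9.72 = 29.839.
∂x/∂M = −0.0025, so E_I = -0.0025·(2200/29.839) ≈ -0.18.
E_I < 0: inferior good.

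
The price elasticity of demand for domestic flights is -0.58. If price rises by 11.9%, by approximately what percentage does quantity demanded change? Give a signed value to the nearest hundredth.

%ΔQ ≈ E × %ΔP = (-0.58) × (11.9%) ≈ -6.90%.

-6.90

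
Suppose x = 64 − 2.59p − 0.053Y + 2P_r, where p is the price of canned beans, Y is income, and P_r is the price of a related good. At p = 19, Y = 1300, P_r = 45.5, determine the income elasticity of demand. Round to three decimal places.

-1.868

First evaluate x: 64 − 2.59(19) − 0.053(1300) + 2(45.5) = 64 − 49.21 − 68.9 + 91 = 36.89.
∂x/∂Y = −0.053, so E_I = -0.053·(1300/36.89) ≈ -1.868.
E_I < 0: inferior good.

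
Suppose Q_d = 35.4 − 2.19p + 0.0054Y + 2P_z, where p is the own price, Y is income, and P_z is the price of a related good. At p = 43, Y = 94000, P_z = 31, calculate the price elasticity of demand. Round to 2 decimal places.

-0.18

Q_d = 35.4 − 2.19(43) + 0.0054(94000) + 2(31) = 35.4 − 94.17 + 507.6 + 62 = 510.83.
∂Q_d/∂p = −2.19, so E_p = (−2.19)·(43/510.83) ≈ -0.18.
|E_p| < 1: demand is inelastic.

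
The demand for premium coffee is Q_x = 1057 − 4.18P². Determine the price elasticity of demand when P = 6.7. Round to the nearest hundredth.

At P = 6.7, Q_x = 869.3598.
dQ_x/dP = −2·4.18·P = −56.012.
Point elasticity E = (dQ_x/dP)·(P/Q_x) = -56.012 × 6.7/869.3598 ≈ -0.43.
|E| < 1, so demand is inelastic at this price.

-0.43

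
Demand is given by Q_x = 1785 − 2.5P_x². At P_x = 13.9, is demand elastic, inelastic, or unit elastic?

At P_x = 13.9, Q_x = 1301.975.
dQ_x/dP_x = −2·2.5·P_x = −69.5.
Point elasticity E = (dQ_x/dP_x)·(P_x/Q_x) = -69.5 × 13.9/1301.975 ≈ -0.742.
|E| ≈ 0.742 < 1, so demand is inelastic.

inelastic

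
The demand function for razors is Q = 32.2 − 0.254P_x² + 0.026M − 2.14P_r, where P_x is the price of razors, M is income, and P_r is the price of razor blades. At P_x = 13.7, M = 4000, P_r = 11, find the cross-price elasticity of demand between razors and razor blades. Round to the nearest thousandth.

-0.362

Substituting, Q = 32.2 − 0.254(13.7)² + 0.026(4000) − 2.14(11) = 32.2 − 47.6733 + 104 − 23.54 = 64.9867.
∂Q/∂P_r = −2.14, so E_xy = -2.14·(11/64.9867) ≈ -0.362.
E_xy < 0: the goods are complements.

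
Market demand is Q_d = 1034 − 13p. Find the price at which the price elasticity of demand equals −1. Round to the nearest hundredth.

For linear demand Q_d = a − bp, E = −bp/(a − bp). |E| = 1 ⇒ bp = a − bp ⇒ p = a/(2b).
p = 1034/(2·13) ≈ 39.77.

39.77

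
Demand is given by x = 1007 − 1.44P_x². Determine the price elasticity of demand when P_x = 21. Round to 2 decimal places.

At P_x = 21, x = 371.96.
dx/dP_x = −2·1.44·P_x = −60.48.
Point elasticity E = (dx/dP_x)·(P_x/x) = -60.48 × 21/371.96 ≈ -3.41.
|E| > 1, so demand is elastic at this price.

-3.41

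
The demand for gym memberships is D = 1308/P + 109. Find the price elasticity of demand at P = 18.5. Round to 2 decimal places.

At P = 18.5, D = 179.7027.
dD/dP = −1308/P² = −3.8218.
Point elasticity E = (dD/dP)·(P/D) = -3.8218 × 18.5/179.7027 ≈ -0.39.
|E| < 1, so demand is inelastic at this price.

-0.39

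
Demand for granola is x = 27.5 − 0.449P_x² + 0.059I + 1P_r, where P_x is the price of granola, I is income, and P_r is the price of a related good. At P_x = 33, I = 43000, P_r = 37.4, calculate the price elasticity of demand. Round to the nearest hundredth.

-0.46

At the given point, x = 27.5 − 0.449(33)² + 0.059(43000) + 1(37.4) = 27.5 − 488.961 + 2537 + 37.4 = 2112.939.
∂x/∂P_x = −2·0.449·P_x = -29.634, so E_p = -29.634·(33/2112.939) ≈ -0.46.
|E_p| < 1: demand is inelastic.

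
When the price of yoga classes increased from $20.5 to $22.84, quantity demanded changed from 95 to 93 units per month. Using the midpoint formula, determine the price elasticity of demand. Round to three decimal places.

-0.197

%ΔQ = (93 − 95)/[(95 + 93)/2] = -2/94 ≈ -0.0213.
%ΔP = (22.84 − 20.5)/[(20.5 + 22.84)/2] = 2.34/21.67 ≈ 0.1080.
Arc elasticity E = %ΔQ/%ΔP ≈ -0.0213/0.1080 ≈ -0.197.
|E| < 1: demand is inelastic over this range.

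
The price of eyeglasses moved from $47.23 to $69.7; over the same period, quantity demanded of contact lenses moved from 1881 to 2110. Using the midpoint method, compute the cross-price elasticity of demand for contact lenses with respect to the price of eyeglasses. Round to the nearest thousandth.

%ΔQ_x = (2110 − 1881)/[(1881+2110)/2] = 229/1995.5 ≈ 0.1148.
%ΔP_y = (69.7 − 47.23)/[(47.23+69.7)/2] ≈ 0.3843.
E_xy = 0.1148/0.3843 ≈ 0.299.
E_xy > 0, so contact lenses and eyeglasses are substitutes.

0.299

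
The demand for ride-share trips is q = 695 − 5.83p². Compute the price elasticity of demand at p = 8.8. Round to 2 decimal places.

At p = 8.8, q = 243.5248.
dq/dp = −2·5.83·p = −102.608.
Point elasticity E = (dq/dp)·(p/q) = -102.608 × 8.8/243.5248 ≈ -3.71.
|E| > 1, so demand is elastic at this price.

-3.71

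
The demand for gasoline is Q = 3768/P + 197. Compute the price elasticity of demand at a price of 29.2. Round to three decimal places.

At P = 29.2, Q = 326.0411.
dQ/dP = −3768/P² = −4.4192.
Point elasticity E = (dQ/dP)·(P/Q) = -4.4192 × 29.2/326.0411 ≈ -0.396.
|E| < 1, so demand is inelastic at this price.

-0.396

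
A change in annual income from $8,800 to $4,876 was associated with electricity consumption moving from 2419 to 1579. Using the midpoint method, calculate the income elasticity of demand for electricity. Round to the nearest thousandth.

0.732

%ΔQ = (1579 − 2419)/[(2419+1579)/2] = -840/1999 ≈ -0.4202.
%ΔI = (4,876 − 8,800)/[(8,800+4,876)/2] = -3924/6838 ≈ -0.5739.
E_I = %ΔQ/%ΔI ≈ 0.732.
E_I ∈ (0,1): normal good (necessity).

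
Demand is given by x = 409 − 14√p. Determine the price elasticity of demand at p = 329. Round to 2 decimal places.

At p = 329, x = 155.063.
dx/dp = −14/(2√p) = −14/(2·18.1384).
Point elasticity E = (dx/dp)·(p/x) = -0.3859 × 329/155.063 ≈ -0.82.
|E| < 1, so demand is inelastic at this price.

-0.82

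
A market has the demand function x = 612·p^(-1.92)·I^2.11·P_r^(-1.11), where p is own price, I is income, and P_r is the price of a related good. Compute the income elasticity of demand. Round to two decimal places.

For a Cobb–Douglas (constant-elasticity) form x = A·I^α·…, the elasticity with respect to I equals the exponent α at every point.
Here the exponent on I is 2.11, so the income elasticity of demand is 2.11.

2.11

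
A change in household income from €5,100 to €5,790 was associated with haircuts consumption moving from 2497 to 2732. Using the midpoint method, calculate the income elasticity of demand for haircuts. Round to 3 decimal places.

0.709

%ΔQ = (2732 − 2497)/[(2497+2732)/2] = 235/2614.5 ≈ 0.0899.
%ΔY = (5,790 − 5,100)/[(5,100+5,790)/2] = 690/5445 ≈ 0.1267.
E_I = %ΔQ/%ΔY ≈ 0.709.
E_I ∈ (0,1): normal good (necessity).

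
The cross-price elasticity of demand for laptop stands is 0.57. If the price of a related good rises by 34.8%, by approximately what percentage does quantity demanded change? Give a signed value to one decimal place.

19.8

%ΔQ ≈ E × %ΔP_y = (0.57) × (34.8%) ≈ 19.8%.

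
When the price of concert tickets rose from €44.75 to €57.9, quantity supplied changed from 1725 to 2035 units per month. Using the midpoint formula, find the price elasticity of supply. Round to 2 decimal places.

0.64

%Δq = (2035 − 1725)/[(1725 + 2035)/2] = 310/1880 ≈ 0.1649.
%ΔP = (57.9 − 44.75)/[(44.75 + 57.9)/2] = 13.15/51.325 ≈ 0.2562.
Arc elasticity E = %Δq/%ΔP ≈ 0.1649/0.2562 ≈ 0.64.
|E| < 1: supply is inelastic over this range.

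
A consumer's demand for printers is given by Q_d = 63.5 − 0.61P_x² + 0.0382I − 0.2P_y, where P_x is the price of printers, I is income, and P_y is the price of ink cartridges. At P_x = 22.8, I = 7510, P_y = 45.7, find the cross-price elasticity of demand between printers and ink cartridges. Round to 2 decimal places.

-0.38

Q_d = 63.5 − 0.61(22.8)² + 0.0382(7510) − 0.2(45.7) = 63.5 − 317.1024 + 286.882 − 9.14 = 24.1396.
∂Q_d/∂P_y = −0.2, so E_xy = -0.2·(45.7/24.1396) ≈ -0.38.
E_xy < 0: the goods are complements.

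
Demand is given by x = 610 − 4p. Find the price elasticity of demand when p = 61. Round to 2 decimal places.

At p = 61, x = 366.
dx/dp = −4.
Point elasticity E = (dx/dp)·(p/x) = -4 × 61/366 ≈ -0.67.
|E| < 1, so demand is inelastic at this price.

-0.67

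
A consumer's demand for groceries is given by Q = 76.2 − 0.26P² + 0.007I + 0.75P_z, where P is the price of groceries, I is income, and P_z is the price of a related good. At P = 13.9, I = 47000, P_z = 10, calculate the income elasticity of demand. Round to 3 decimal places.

Substituting, Q = 76.2 − 0.26(13.9)² + 0.007(47000) + 0.75(10) = 76.2 − 50.2346 + 329 + 7.5 = 362.4654.
∂Q/∂I = +0.007, so E_I = 0.007·(47000/362.4654) ≈ 0.908.
E_I ∈ (0,1): normal good (necessity).

0.908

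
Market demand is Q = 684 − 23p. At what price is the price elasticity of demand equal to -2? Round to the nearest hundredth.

Set −bp/(a − bp) = −2 ⇒ bp = 2(a − bp) ⇒ bp(1+2) = 2·a.
p = 2·684/(23·3) ≈ 19.83.

19.83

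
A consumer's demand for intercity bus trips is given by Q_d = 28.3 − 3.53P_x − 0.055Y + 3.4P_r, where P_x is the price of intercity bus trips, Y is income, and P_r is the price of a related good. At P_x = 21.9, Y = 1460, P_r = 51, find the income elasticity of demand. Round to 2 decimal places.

Evaluating quantity at (P_x, Y, P_r) gives Q_d = 28.3 − 3.53(21.9) − 0.055(1460) + 3.4(51) = 28.3 − 77.307 − 80.3 + 173.4 = 44.093.
∂Q_d/∂Y = −0.055, so E_I = -0.055·(1460/44.093) ≈ -1.82.
E_I < 0: inferior good.

-1.82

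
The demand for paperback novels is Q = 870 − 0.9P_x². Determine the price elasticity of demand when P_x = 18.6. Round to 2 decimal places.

At P_x = 18.6, Q = 558.636.
dQ/dP_x = −2·0.9·P_x = −33.48.
Point elasticity E = (dQ/dP_x)·(P_x/Q) = -33.48 × 18.6/558.636 ≈ -1.11.
|E| > 1, so demand is elastic at this price.

-1.11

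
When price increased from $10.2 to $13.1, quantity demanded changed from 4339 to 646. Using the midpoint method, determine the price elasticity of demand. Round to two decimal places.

%ΔQ = (646 − 4339)/[(4339 + 646)/2] = -3693/2492.5 ≈ -1.4816.
%ΔP = (13.1 − 10.2)/[(10.2 + 13.1)/2] = 2.9/11.65 ≈ 0.2489.
Arc elasticity E = %ΔQ/%ΔP ≈ -1.4816/0.2489 ≈ -5.95.
|E| > 1: demand is elastic over this range.

-5.95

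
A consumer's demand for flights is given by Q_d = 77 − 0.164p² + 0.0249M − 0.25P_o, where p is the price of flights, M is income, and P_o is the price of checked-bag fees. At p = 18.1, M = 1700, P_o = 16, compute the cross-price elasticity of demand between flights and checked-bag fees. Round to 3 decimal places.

-0.065

Q_d = 77 − 0.164(18.1)² + 0.0249(1700) − 0.25(16) = 77 − 53.728 + 42.33 − 4 = 61.602.
∂Q_d/∂P_o = −0.25, so E_xy = -0.25·(16/61.602) ≈ -0.065.
E_xy < 0: the goods are complements.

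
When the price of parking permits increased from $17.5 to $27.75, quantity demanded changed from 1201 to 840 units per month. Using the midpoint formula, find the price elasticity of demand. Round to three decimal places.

%Δq = (840 − 1201)/[(1201 + 840)/2] = -361/1020.5 ≈ -0.3537.
%ΔP = (27.75 − 17.5)/[(17.5 + 27.75)/2] = 10.25/22.625 ≈ 0.4530.
Arc elasticity E = %Δq/%ΔP ≈ -0.3537/0.4530 ≈ -0.781.
|E| < 1: demand is inelastic over this range.

-0.781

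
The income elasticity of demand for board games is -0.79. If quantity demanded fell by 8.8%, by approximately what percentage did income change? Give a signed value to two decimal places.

11.14

%ΔQ ≈ E × %ΔI ⇒ %ΔI = %ΔQ / E = (-8.8%)/(-0.79) ≈ 11.14%.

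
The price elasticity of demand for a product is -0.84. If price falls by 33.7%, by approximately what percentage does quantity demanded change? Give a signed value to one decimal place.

%ΔQ ≈ E × %ΔP = (-0.84) × (-33.7%) ≈ 28.3%.

28.3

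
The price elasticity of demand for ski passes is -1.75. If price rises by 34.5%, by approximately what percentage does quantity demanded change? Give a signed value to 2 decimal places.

-60.38

%ΔQ ≈ E × %ΔP = (-1.75) × (34.5%) ≈ -60.38%.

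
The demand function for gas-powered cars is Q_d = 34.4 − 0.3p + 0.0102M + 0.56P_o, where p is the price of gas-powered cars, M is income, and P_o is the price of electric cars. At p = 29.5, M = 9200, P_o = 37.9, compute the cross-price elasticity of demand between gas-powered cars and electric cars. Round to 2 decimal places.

At the given point, Q_d = 34.4 − 0.3(29.5) + 0.0102(9200) + 0.56(37.9) = 34.4 − 8.85 + 93.84 + 21.224 = 140.614.
∂Q_d/∂P_o = +0.56, so E_xy = 0.56·(37.9/140.614) ≈ 0.15.
E_xy > 0: the goods are substitutes.

0.15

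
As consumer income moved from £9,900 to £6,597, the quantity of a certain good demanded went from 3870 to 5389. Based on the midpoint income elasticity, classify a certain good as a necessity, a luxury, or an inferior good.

inferior

%ΔQ = (5389 − 3870)/[(3870+5389)/2] = 1519/4629.5 ≈ 0.3281.
%ΔI = (6,597 − 9,900)/[(9,900+6,597)/2] = -3303/8248.5 ≈ -0.4004.
E_I = %ΔQ/%ΔI ≈ -0.819.
E_I < 0: inferior good.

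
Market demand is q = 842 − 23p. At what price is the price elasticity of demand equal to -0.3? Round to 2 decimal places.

Set −bp/(a − bp) = −0.3 ⇒ bp = 0.3(a − bp) ⇒ bp(1+0.3) = 0.3·a.
p = 0.3·842/(23·1.3) ≈ 8.45.

8.45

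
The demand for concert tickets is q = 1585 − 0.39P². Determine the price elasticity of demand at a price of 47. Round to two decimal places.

At P = 47, q = 723.49.
dq/dP = −2·0.39·P = −36.66.
Point elasticity E = (dq/dP)·(P/q) = -36.66 × 47/723.49 ≈ -2.38.
|E| > 1, so demand is elastic at this price.

-2.38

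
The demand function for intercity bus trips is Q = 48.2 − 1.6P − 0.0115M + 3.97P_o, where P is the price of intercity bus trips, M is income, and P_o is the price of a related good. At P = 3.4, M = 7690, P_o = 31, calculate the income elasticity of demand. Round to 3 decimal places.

-1.143

Evaluating quantity at (P, M, P_o) gives Q = 48.2 − 1.6(3.4) − 0.0115(7690) + 3.97(31) = 48.2 − 5.44 − 88.435 + 123.07 = 77.395.
∂Q/∂M = −0.0115, so E_I = -0.0115·(7690/77.395) ≈ -1.143.
E_I < 0: inferior good.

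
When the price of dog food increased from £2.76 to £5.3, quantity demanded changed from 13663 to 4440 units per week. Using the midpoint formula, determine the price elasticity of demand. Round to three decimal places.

-1.617

%ΔQ = (4440 − 13663)/[(13663 + 4440)/2] = -9223/9051.5 ≈ -1.0189.
%Δp = (5.3 − 2.76)/[(2.76 + 5.3)/2] = 2.54/4.03 ≈ 0.6303.
Arc elasticity E = %ΔQ/%Δp ≈ -1.0189/0.6303 ≈ -1.617.
|E| > 1: demand is elastic over this range.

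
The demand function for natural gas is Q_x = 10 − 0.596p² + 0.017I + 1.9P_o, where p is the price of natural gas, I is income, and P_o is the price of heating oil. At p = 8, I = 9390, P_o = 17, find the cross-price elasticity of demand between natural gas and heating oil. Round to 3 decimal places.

First evaluate Q_x: 10 − 0.596(8)² + 0.017(9390) + 1.9(17) = 10 − 38.144 + 159.63 + 32.3 = 163.786.
∂Q_x/∂P_o = +1.9, so E_xy = 1.9·(17/163.786) ≈ 0.197.
E_xy > 0: the goods are substitutes.

0.197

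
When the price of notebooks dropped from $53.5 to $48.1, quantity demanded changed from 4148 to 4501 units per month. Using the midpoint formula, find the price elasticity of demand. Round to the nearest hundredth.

-0.77

%Δq = (4501 − 4148)/[(4148 + 4501)/2] = 353/4324.5 ≈ 0.0816.
%ΔP = (48.1 − 53.5)/[(53.5 + 48.1)/2] = -5.4/50.8 ≈ -0.1063.
Arc elasticity E = %Δq/%ΔP ≈ 0.0816/-0.1063 ≈ -0.77.
|E| < 1: demand is inelastic over this range.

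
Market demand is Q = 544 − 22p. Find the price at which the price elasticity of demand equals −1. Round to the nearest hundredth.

12.36

For linear demand Q = a − bp, E = −bp/(a − bp). |E| = 1 ⇒ bp = a − bp ⇒ p = a/(2b).
p = 544/(2·22) ≈ 12.36.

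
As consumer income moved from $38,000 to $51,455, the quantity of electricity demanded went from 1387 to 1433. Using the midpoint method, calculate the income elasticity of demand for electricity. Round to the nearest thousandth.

%ΔQ = (1433 − 1387)/[(1387+1433)/2] = 46/1410 ≈ 0.0326.
%ΔI = (51,455 − 38,000)/[(38,000+51,455)/2] = 13455/44727.5 ≈ 0.3008.
E_I = %ΔQ/%ΔI ≈ 0.108.
E_I ∈ (0,1): normal good (necessity).

0.108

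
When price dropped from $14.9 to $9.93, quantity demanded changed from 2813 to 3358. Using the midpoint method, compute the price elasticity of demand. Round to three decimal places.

-0.441

%ΔQ = (3358 − 2813)/[(2813 + 3358)/2] = 545/3085.5 ≈ 0.1766.
%ΔP = (9.93 − 14.9)/[(14.9 + 9.93)/2] = -4.97/12.415 ≈ -0.4003.
Arc elasticity E = %ΔQ/%ΔP ≈ 0.1766/-0.4003 ≈ -0.441.
|E| < 1: demand is inelastic over this range.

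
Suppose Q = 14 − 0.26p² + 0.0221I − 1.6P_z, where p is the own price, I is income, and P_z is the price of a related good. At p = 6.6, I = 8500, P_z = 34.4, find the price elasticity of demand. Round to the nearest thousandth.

-0.167

Q = 14 − 0.26(6.6)² + 0.0221(8500) − 1.6(34.4) = 14 − 11.3256 + 187.85 − 55.04 = 135.4844.
∂Q/∂p = −2·0.26·p = -3.432, so E_p = -3.432·(6.6/135.4844) ≈ -0.167.
|E_p| < 1: demand is inelastic.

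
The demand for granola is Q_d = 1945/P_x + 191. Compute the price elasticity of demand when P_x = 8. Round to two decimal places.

At P_x = 8, Q_d = 434.125.
dQ_d/dP_x = −1945/P_x² = −30.3906.
Point elasticity E = (dQ_d/dP_x)·(P_x/Q_d) = -30.3906 × 8/434.125 ≈ -0.56.
|E| < 1, so demand is inelastic at this price.

-0.56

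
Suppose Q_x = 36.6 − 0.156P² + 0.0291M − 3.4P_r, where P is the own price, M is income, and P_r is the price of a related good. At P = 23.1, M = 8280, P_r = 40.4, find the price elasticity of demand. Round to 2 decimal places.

First evaluate Q_x: 36.6 − 0.156(23.1)² + 0.0291(8280) − 3.4(40.4) = 36.6 − 83.2432 + 240.948 − 137.36 = 56.9448.
∂Q_x/∂P = −2·0.156·P = -7.2072, so E_p = -7.2072·(23.1/56.9448) ≈ -2.92.
|E_p| > 1: demand is elastic.

-2.92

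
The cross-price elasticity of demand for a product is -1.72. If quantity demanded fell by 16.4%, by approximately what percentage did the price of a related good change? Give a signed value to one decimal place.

9.5

%ΔQ ≈ E × %ΔP_y ⇒ %ΔP_y = %ΔQ / E = (-16.4%)/(-1.72) ≈ 9.5%.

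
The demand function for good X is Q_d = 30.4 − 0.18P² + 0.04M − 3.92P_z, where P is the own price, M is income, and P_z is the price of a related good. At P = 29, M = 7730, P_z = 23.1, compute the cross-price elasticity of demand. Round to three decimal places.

Q_d = 30.4 − 0.18(29)² + 0.04(7730) − 3.92(23.1) = 30.4 − 151.38 + 309.2 − 90.552 = 97.668.
∂Q_d/∂P_z = −3.92, so E_xy = -3.92·(23.1/97.668) ≈ -0.927.
E_xy < 0: the goods are complements.

-0.927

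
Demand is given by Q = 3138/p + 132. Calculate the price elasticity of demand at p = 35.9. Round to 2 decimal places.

At p = 35.9, Q = 219.4095.
dQ/dp = −3138/p² = −2.4348.
Point elasticity E = (dQ/dp)·(p/Q) = -2.4348 × 35.9/219.4095 ≈ -0.40.
|E| < 1, so demand is inelastic at this price.

-0.40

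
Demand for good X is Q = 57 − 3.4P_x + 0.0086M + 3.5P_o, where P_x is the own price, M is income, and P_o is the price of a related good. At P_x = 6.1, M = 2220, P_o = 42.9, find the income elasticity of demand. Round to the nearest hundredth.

0.09

Substituting, Q = 57 − 3.4(6.1) + 0.0086(2220) + 3.5(42.9) = 57 − 20.74 + 19.092 + 150.15 = 205.502.
∂Q/∂M = +0.0086, so E_I = 0.0086·(2220/205.502) ≈ 0.09.
E_I ∈ (0,1): normal good (necessity).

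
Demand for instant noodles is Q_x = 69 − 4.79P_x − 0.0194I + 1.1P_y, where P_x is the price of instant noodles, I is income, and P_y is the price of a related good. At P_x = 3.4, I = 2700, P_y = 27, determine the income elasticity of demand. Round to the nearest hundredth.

At the given point, Q_x = 69 − 4.79(3.4) − 0.0194(2700) + 1.1(27) = 69 − 16.286 − 52.38 + 29.7 = 30.034.
∂Q_x/∂I = −0.0194, so E_I = -0.0194·(2700/30.034) ≈ -1.74.
E_I < 0: inferior good.

-1.74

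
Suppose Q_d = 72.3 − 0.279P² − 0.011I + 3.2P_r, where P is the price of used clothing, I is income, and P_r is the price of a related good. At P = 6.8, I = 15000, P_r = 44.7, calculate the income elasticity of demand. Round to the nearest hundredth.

-4.41

Evaluating quantity at (P, I, P_r) gives Q_d = 72.3 − 0.279(6.8)² − 0.011(15000) + 3.2(44.7) = 72.3 − 12.901 − 165 + 143.04 = 37.439.
∂Q_d/∂I = −0.011, so E_I = -0.011·(15000/37.439) ≈ -4.41.
E_I < 0: inferior good.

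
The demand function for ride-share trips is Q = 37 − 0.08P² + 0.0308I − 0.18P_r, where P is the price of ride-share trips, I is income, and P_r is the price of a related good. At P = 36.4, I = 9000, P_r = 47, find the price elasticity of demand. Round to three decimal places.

-1.061

First evaluate Q: 37 − 0.08(36.4)² + 0.0308(9000) − 0.18(47) = 37 − 105.9968 + 277.2 − 8.46 = 199.7432.
∂Q/∂P = −2·0.08·P = -5.824, so E_p = -5.824·(36.4/199.7432) ≈ -1.061.
|E_p| > 1: demand is elastic.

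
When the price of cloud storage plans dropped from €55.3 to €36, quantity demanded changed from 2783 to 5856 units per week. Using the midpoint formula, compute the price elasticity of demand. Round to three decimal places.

-1.683

%ΔQ = (5856 − 2783)/[(2783 + 5856)/2] = 3073/4319.5 ≈ 0.7114.
%ΔP = (36 − 55.3)/[(55.3 + 36)/2] = -19.3/45.65 ≈ -0.4228.
Arc elasticity E = %ΔQ/%ΔP ≈ 0.7114/-0.4228 ≈ -1.683.
|E| > 1: demand is elastic over this range.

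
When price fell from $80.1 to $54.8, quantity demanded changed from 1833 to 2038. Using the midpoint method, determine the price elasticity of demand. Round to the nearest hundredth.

%Δq = (2038 − 1833)/[(1833 + 2038)/2] = 205/1935.5 ≈ 0.1059.
%ΔP = (54.8 − 80.1)/[(80.1 + 54.8)/2] = -25.3/67.45 ≈ -0.3751.
Arc elasticity E = %Δq/%ΔP ≈ 0.1059/-0.3751 ≈ -0.28.
|E| < 1: demand is inelastic over this range.

-0.28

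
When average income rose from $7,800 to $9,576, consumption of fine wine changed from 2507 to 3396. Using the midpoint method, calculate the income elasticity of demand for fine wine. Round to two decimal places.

%ΔQ = (3396 − 2507)/[(2507+3396)/2] = 889/2951.5 ≈ 0.3012.
%ΔM = (9,576 − 7,800)/[(7,800+9,576)/2] = 1776/8688 ≈ 0.2044.
E_I = %ΔQ/%ΔM ≈ 1.47.
E_I > 1: normal good (luxury).

1.47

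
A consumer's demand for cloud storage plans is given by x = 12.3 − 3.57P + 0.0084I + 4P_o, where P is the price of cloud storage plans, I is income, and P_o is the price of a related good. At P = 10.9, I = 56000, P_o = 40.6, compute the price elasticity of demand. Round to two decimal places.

Substituting, x = 12.3 − 3.57(10.9) + 0.0084(56000) + 4(40.6) = 12.3 − 38.913 + 470.4 + 162.4 = 606.187.
∂x/∂P = −3.57, so E_p = (−3.57)·(10.9/606.187) ≈ -0.06.
|E_p| < 1: demand is inelastic.

-0.06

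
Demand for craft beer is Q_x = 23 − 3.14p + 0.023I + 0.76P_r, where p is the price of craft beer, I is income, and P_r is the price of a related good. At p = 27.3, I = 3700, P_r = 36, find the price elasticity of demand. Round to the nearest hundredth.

Evaluating quantity at (p, I, P_r) gives Q_x = 23 − 3.14(27.3) + 0.023(3700) + 0.76(36) = 23 − 85.722 + 85.1 + 27.36 = 49.738.
∂Q_x/∂p = −3.14, so E_p = (−3.14)·(27.3/49.738) ≈ -1.72.
|E_p| > 1: demand is elastic.

-1.72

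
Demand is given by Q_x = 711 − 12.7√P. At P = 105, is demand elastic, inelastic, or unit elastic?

inelastic

At P = 105, Q_x = 580.8637.
dQ_x/dP = −12.7/(2√P) = −12.7/(2·10.247).
Point elasticity E = (dQ_x/dP)·(P/Q_x) = -0.6197 × 105/580.8637 ≈ -0.112.
|E| ≈ 0.112 < 1, so demand is inelastic.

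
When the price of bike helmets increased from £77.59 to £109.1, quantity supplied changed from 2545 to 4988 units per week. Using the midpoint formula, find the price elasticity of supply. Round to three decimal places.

1.921

%ΔQ = (4988 − 2545)/[(2545 + 4988)/2] = 2443/3766.5 ≈ 0.6486.
%Δp = (109.1 − 77.59)/[(77.59 + 109.1)/2] = 31.51/93.345 ≈ 0.3376.
Arc elasticity E = %ΔQ/%Δp ≈ 0.6486/0.3376 ≈ 1.921.
|E| > 1: supply is elastic over this range.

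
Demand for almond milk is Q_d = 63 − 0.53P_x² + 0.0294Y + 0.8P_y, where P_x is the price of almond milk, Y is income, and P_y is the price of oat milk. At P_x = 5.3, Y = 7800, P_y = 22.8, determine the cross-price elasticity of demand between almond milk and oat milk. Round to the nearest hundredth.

0.06

Evaluating quantity at (P_x, Y, P_y) gives Q_d = 63 − 0.53(5.3)² + 0.0294(7800) + 0.8(22.8) = 63 − 14.8877 + 229.32 + 18.24 = 295.6723.
∂Q_d/∂P_y = +0.8, so E_xy = 0.8·(22.8/295.6723) ≈ 0.06.
E_xy > 0: the goods are substitutes.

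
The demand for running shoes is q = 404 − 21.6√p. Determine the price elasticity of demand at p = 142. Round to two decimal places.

-0.88

At p = 142, q = 146.6063.
dq/dp = −21.6/(2√p) = −21.6/(2·11.9164).
Point elasticity E = (dq/dp)·(p/q) = -0.9063 × 142/146.6063 ≈ -0.88.
|E| < 1, so demand is inelastic at this price.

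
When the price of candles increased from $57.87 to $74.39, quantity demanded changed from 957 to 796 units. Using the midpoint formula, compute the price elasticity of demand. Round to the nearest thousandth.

%ΔQ = (796 − 957)/[(957 + 796)/2] = -161/876.5 ≈ -0.1837.
%ΔP = (74.39 − 57.87)/[(57.87 + 74.39)/2] = 16.52/66.13 ≈ 0.2498.
Arc elasticity E = %ΔQ/%ΔP ≈ -0.1837/0.2498 ≈ -0.735.
|E| < 1: demand is inelastic over this range.

-0.735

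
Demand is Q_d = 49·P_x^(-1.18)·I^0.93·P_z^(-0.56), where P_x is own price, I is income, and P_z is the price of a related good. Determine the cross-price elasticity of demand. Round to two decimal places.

-0.56

For a Cobb–Douglas (constant-elasticity) form Q_d = A·P_z^α·…, the elasticity with respect to P_z equals the exponent α at every point.
Here the exponent on P_z is -0.56, so the cross-price elasticity of demand is -0.56.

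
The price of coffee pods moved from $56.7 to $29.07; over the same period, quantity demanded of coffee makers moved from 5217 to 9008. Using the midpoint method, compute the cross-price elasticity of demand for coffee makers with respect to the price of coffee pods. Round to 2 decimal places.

-0.83

%ΔQ_x = (9008 − 5217)/[(5217+9008)/2] = 3791/7112.5 ≈ 0.5330.
%ΔP_y = (29.07 − 56.7)/[(56.7+29.07)/2] ≈ -0.6443.
E_xy = 0.5330/-0.6443 ≈ -0.83.
E_xy < 0, so coffee makers and coffee pods are complements.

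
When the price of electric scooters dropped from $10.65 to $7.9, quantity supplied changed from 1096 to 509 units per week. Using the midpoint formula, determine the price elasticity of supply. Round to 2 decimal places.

%Δq = (509 − 1096)/[(1096 + 509)/2] = -587/802.5 ≈ -0.7315.
%ΔP = (7.9 − 10.65)/[(10.65 + 7.9)/2] = -2.75/9.275 ≈ -0.2965.
Arc elasticity E = %Δq/%ΔP ≈ -0.7315/-0.2965 ≈ 2.47.
|E| > 1: supply is elastic over this range.

2.47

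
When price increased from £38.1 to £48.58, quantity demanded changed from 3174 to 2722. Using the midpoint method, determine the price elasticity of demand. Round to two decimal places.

%Δq = (2722 − 3174)/[(3174 + 2722)/2] = -452/2948 ≈ -0.1533.
%Δp = (48.58 − 38.1)/[(38.1 + 48.58)/2] = 10.48/43.34 ≈ 0.2418.
Arc elasticity E = %Δq/%Δp ≈ -0.1533/0.2418 ≈ -0.63.
|E| < 1: demand is inelastic over this range.

-0.63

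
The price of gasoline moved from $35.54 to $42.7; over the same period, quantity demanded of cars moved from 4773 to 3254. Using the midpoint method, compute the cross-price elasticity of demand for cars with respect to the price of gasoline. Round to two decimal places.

-2.07

%ΔQ_x = (3254 − 4773)/[(4773+3254)/2] = -1519/4013.5 ≈ -0.3785.
%ΔP_y = (42.7 − 35.54)/[(35.54+42.7)/2] ≈ 0.1830.
E_xy = -0.3785/0.1830 ≈ -2.07.
E_xy < 0, so cars and gasoline are complements.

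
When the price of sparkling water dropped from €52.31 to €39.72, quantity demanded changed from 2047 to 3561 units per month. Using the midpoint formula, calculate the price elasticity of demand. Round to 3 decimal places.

%ΔQ = (3561 − 2047)/[(2047 + 3561)/2] = 1514/2804 ≈ 0.5399.
%Δp = (39.72 − 52.31)/[(52.31 + 39.72)/2] = -12.59/46.015 ≈ -0.2736.
Arc elasticity E = %ΔQ/%Δp ≈ 0.5399/-0.2736 ≈ -1.973.
|E| > 1: demand is elastic over this range.

-1.973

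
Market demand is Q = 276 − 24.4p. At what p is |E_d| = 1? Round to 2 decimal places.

5.66

For linear demand Q = a − bp, E = −bp/(a − bp). |E| = 1 ⇒ bp = a − bp ⇒ p = a/(2b).
p = 276/(2·24.4) ≈ 5.66.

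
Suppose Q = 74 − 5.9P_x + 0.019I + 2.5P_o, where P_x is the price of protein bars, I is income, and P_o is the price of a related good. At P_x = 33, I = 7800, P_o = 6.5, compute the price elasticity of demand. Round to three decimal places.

-4.450

Q = 74 − 5.9(33) + 0.019(7800) + 2.5(6.5) = 74 − 194.7 + 148.2 + 16.25 = 43.75.
∂Q/∂P_x = −5.9, so E_p = (−5.9)·(33/43.75) ≈ -4.450.
|E_p| > 1: demand is elastic.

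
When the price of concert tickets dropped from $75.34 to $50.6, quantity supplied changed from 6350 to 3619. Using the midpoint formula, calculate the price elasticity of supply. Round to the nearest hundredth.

1.39

%ΔQ = (3619 − 6350)/[(6350 + 3619)/2] = -2731/4984.5 ≈ -0.5479.
%ΔP = (50.6 − 75.34)/[(75.34 + 50.6)/2] = -24.74/62.97 ≈ -0.3929.
Arc elasticity E = %ΔQ/%ΔP ≈ -0.5479/-0.3929 ≈ 1.39.
|E| > 1: supply is elastic over this range.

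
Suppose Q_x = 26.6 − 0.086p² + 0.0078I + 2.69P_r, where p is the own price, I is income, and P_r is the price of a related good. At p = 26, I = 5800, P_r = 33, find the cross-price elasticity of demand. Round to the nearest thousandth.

First evaluate Q_x: 26.6 − 0.086(26)² + 0.0078(5800) + 2.69(33) = 26.6 − 58.136 + 45.24 + 88.77 = 102.474.
∂Q_x/∂P_r = +2.69, so E_xy = 2.69·(33/102.474) ≈ 0.866.
E_xy > 0: the goods are substitutes.

0.866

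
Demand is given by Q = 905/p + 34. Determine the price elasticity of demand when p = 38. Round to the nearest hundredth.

-0.41

At p = 38, Q = 57.8158.
dQ/dp = −905/p² = −0.6267.
Point elasticity E = (dQ/dp)·(p/Q) = -0.6267 × 38/57.8158 ≈ -0.41.
|E| < 1, so demand is inelastic at this price.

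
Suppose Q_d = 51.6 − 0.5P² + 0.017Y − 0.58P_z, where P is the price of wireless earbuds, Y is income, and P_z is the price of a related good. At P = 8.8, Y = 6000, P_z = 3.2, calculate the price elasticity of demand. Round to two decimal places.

-0.69

At the given point, Q_d = 51.6 − 0.5(8.8)² + 0.017(6000) − 0.58(3.2) = 51.6 − 38.72 + 102 − 1.856 = 113.024.
∂Q_d/∂P = −2·0.5·P = -8.8, so E_p = -8.8·(8.8/113.024) ≈ -0.69.
|E_p| < 1: demand is inelastic.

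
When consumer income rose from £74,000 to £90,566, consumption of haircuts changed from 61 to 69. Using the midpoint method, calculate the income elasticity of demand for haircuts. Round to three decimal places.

0.611

%ΔQ = (69 − 61)/[(61+69)/2] = 8/65 ≈ 0.1231.
%ΔY = (90,566 − 74,000)/[(74,000+90,566)/2] = 16566/82283 ≈ 0.2013.
E_I = %ΔQ/%ΔY ≈ 0.611.
E_I ∈ (0,1): normal good (necessity).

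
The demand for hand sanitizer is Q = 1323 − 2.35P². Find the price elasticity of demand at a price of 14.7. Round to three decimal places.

At P = 14.7, Q = 815.1885.
dQ/dP = −2·2.35·P = −69.09.
Point elasticity E = (dQ/dP)·(P/Q) = -69.09 × 14.7/815.1885 ≈ -1.246.
|E| > 1, so demand is elastic at this price.

-1.246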